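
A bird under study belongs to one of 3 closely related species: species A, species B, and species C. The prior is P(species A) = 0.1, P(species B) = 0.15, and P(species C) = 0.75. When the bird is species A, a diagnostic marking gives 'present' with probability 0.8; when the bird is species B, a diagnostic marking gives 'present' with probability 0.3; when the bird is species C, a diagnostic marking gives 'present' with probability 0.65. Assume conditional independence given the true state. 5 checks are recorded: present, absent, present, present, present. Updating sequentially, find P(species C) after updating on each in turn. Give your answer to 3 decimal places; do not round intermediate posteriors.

0.838

After 'present': normaliser = 0.8·0.1000 + 0.3·0.1500 + 0.65·0.7500; P(species A) ≈ 0.1306, P(species B) ≈ 0.0735, P(species C) ≈ 0.7959
After 'absent': normaliser = 0.2·0.1306 + 0.7·0.0735 + 0.35·0.7959; P(species A) ≈ 0.0734, P(species B) ≈ 0.1444, P(species C) ≈ 0.7822
After 'present': normaliser = 0.8·0.0734 + 0.3·0.1444 + 0.65·0.7822; P(species A) ≈ 0.0961, P(species B) ≈ 0.0710, P(species C) ≈ 0.8329
After 'present': normaliser = 0.8·0.0961 + 0.3·0.0710 + 0.65·0.8329; P(species A) ≈ 0.1202, P(species B) ≈ 0.0333, P(species C) ≈ 0.8465
After 'present': normaliser = 0.8·0.1202 + 0.3·0.0333 + 0.65·0.8465; P(species A) ≈ 0.1465, P(species B) ≈ 0.0152, P(species C) ≈ 0.8382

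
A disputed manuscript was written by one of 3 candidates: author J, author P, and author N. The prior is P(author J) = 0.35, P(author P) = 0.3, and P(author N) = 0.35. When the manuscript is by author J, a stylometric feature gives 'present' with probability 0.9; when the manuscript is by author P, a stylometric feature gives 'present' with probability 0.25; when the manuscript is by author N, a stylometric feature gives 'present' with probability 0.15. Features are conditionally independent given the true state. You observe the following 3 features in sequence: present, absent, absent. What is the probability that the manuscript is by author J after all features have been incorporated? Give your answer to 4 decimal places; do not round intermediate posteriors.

Apply Bayes' rule sequentially, carrying P(author J) forward.
After 'present': normaliser = 0.9·0.3500 + 0.25·0.3000 + 0.15·0.3500; P(author J) ≈ 0.7119, P(author P) ≈ 0.1695, P(author N) ≈ 0.1186
After 'absent': normaliser = 0.1·0.7119 + 0.75·0.1695 + 0.85·0.1186; P(author J) ≈ 0.2380, P(author P) ≈ 0.4249, P(author N) ≈ 0.3371
After 'absent': normaliser = 0.1·0.2380 + 0.75·0.4249 + 0.85·0.3371; P(author J) ≈ 0.0378, P(author P) ≈ 0.5066, P(author N) ≈ 0.4555

0.0378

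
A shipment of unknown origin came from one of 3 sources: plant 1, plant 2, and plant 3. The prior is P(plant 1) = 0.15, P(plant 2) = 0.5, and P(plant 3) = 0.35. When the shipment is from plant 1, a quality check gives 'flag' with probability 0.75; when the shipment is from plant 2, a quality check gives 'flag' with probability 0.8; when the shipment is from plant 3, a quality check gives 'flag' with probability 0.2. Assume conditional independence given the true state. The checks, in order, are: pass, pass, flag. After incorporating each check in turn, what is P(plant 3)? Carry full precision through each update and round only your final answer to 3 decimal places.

0.660

Apply Bayes' rule sequentially, carrying P(plant 3) forward.
After 'pass': normaliser = 0.25·0.1500 + 0.2·0.5000 + 0.8·0.3500; P(plant 1) ≈ 0.0898, P(plant 2) ≈ 0.2395, P(plant 3) ≈ 0.6707
After 'pass': normaliser = 0.25·0.0898 + 0.2·0.2395 + 0.8·0.6707; P(plant 1) ≈ 0.0370, P(plant 2) ≈ 0.0789, P(plant 3) ≈ 0.8841
After 'flag': normaliser = 0.75·0.0370 + 0.8·0.0789 + 0.2·0.8841; P(plant 1) ≈ 0.1037, P(plant 2) ≈ 0.2359, P(plant 3) ≈ 0.6605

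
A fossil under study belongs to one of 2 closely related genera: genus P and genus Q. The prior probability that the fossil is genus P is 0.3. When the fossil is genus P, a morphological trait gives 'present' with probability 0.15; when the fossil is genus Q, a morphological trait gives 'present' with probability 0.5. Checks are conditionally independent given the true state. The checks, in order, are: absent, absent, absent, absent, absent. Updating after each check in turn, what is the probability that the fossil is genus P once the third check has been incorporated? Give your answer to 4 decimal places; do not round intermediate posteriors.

0.6780

After 'absent': P(genus P) = 0.85·0.3000 / (0.85·0.3000 + 0.5·0.7000) ≈ 0.4215
After 'absent': P(genus P) = 0.85·0.4215 / (0.85·0.4215 + 0.5·0.5785) ≈ 0.5533
After 'absent': P(genus P) = 0.85·0.5533 / (0.85·0.5533 + 0.5·0.4467) ≈ 0.6780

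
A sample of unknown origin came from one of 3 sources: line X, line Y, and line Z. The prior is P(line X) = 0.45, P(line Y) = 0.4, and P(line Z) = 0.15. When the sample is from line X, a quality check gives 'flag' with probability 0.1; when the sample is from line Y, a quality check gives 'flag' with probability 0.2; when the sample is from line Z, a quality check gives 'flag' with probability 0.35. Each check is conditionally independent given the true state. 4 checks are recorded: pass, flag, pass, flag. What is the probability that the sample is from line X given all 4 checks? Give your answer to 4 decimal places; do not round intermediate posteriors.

0.1684

Apply Bayes' rule sequentially, carrying P(line X) forward.
After 'pass': normaliser = 0.9·0.4500 + 0.8·0.4000 + 0.65·0.1500; P(line X) ≈ 0.4924, P(line Y) ≈ 0.3891, P(line Z) ≈ 0.1185
After 'flag': normaliser = 0.1·0.4924 + 0.2·0.3891 + 0.35·0.1185; P(line X) ≈ 0.2922, P(line Y) ≈ 0.4617, P(line Z) ≈ 0.2462
After 'pass': normaliser = 0.9·0.2922 + 0.8·0.4617 + 0.65·0.2462; P(line X) ≈ 0.3319, P(line Y) ≈ 0.4662, P(line Z) ≈ 0.2020
After 'flag': normaliser = 0.1·0.3319 + 0.2·0.4662 + 0.35·0.2020; P(line X) ≈ 0.1684, P(line Y) ≈ 0.4730, P(line Z) ≈ 0.3586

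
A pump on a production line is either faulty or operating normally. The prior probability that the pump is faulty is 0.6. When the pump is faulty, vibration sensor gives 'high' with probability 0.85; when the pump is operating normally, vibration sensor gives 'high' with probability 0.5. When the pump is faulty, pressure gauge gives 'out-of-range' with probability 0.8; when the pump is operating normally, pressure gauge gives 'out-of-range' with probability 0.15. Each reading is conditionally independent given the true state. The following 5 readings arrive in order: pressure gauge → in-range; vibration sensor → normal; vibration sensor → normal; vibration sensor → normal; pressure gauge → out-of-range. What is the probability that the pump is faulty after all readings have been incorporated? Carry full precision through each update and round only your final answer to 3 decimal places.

Each posterior becomes the prior for the next update.
After pressure gauge='in-range': P(faulty) = 0.2·0.6000 / (0.2·0.6000 + 0.85·0.4000) ≈ 0.2609
After vibration sensor='normal': P(faulty) = 0.15·0.2609 / (0.15·0.2609 + 0.5·0.7391) ≈ 0.0957
After vibration sensor='normal': P(faulty) = 0.15·0.0957 / (0.15·0.0957 + 0.5·0.9043) ≈ 0.0308
After vibration sensor='normal': P(faulty) = 0.15·0.0308 / (0.15·0.0308 + 0.5·0.9692) ≈ 0.0094
After pressure gauge='out-of-range': P(faulty) = 0.8·0.0094 / (0.8·0.0094 + 0.15·0.9906) ≈ 0.0484

0.048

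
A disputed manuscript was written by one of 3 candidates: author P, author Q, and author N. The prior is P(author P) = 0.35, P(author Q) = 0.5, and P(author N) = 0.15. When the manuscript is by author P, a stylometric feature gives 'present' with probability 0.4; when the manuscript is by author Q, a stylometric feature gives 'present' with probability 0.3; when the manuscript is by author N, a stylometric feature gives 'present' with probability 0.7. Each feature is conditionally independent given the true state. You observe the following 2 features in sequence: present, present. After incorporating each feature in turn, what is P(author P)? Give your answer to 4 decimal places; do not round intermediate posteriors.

After 'present': normaliser = 0.4·0.3500 + 0.3·0.5000 + 0.7·0.1500; P(author P) ≈ 0.3544, P(author Q) ≈ 0.3797, P(author N) ≈ 0.2658
After 'present': normaliser = 0.4·0.3544 + 0.3·0.3797 + 0.7·0.2658; P(author P) ≈ 0.3209, P(author Q) ≈ 0.2579, P(author N) ≈ 0.4212

0.3209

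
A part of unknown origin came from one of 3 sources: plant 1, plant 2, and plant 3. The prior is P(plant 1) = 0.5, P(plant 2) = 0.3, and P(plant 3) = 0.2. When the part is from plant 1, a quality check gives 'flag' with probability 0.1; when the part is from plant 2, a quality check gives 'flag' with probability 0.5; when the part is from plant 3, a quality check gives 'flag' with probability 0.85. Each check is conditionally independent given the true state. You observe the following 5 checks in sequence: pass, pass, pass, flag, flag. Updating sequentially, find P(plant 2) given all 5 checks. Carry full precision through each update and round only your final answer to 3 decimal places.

Each posterior becomes the prior for the next update.
After 'pass': normaliser = 0.9·0.5000 + 0.5·0.3000 + 0.15·0.2000; P(plant 1) ≈ 0.7143, P(plant 2) ≈ 0.2381, P(plant 3) ≈ 0.0476
After 'pass': normaliser = 0.9·0.7143 + 0.5·0.2381 + 0.15·0.0476; P(plant 1) ≈ 0.8359, P(plant 2) ≈ 0.1548, P(plant 3) ≈ 0.0093
After 'pass': normaliser = 0.9·0.8359 + 0.5·0.1548 + 0.15·0.0093; P(plant 1) ≈ 0.9052, P(plant 2) ≈ 0.0931, P(plant 3) ≈ 0.0017
After 'flag': normaliser = 0.1·0.9052 + 0.5·0.0931 + 0.85·0.0017; P(plant 1) ≈ 0.6535, P(plant 2) ≈ 0.3362, P(plant 3) ≈ 0.0103
After 'flag': normaliser = 0.1·0.6535 + 0.5·0.3362 + 0.85·0.0103; P(plant 1) ≈ 0.2698, P(plant 2) ≈ 0.6940, P(plant 3) ≈ 0.0361

0.694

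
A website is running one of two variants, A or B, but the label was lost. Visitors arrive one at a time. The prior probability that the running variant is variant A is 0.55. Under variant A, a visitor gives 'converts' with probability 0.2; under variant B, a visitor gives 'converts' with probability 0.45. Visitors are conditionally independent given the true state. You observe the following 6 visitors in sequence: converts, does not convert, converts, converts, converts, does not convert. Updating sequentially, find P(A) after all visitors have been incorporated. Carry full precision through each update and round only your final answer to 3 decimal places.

After 'converts': P(A) = 0.2·0.5500 / (0.2·0.5500 + 0.45·0.4500) ≈ 0.3520
After 'does not convert': P(A) = 0.8·0.3520 / (0.8·0.3520 + 0.55·0.6480) ≈ 0.4414
After 'converts': P(A) = 0.2·0.4414 / (0.2·0.4414 + 0.45·0.5586) ≈ 0.2599
After 'converts': P(A) = 0.2·0.2599 / (0.2·0.2599 + 0.45·0.7401) ≈ 0.1350
After 'converts': P(A) = 0.2·0.1350 / (0.2·0.1350 + 0.45·0.8650) ≈ 0.0649
After 'does not convert': P(A) = 0.8·0.0649 / (0.8·0.0649 + 0.55·0.9351) ≈ 0.0916

0.092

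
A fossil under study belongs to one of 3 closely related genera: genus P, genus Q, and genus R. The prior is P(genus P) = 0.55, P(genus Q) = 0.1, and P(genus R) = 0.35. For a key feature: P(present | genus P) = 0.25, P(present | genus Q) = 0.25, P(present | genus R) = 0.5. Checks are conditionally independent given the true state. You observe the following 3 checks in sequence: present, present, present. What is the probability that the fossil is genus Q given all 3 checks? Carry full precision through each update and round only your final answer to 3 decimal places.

0.029

After 'present': normaliser = 0.25·0.5500 + 0.25·0.1000 + 0.5·0.3500; P(genus P) ≈ 0.4074, P(genus Q) ≈ 0.0741, P(genus R) ≈ 0.5185
After 'present': normaliser = 0.25·0.4074 + 0.25·0.0741 + 0.5·0.5185; P(genus P) ≈ 0.2683, P(genus Q) ≈ 0.0488, P(genus R) ≈ 0.6829
After 'present': normaliser = 0.25·0.2683 + 0.25·0.0488 + 0.5·0.6829; P(genus P) ≈ 0.1594, P(genus Q) ≈ 0.0290, P(genus R) ≈ 0.8116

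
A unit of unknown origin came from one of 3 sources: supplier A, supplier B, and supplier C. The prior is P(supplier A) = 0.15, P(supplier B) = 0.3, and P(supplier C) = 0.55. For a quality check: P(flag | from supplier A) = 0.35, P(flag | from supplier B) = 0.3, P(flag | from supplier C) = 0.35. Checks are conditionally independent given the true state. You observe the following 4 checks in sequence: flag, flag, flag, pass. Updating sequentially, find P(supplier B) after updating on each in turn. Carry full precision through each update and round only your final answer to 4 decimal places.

0.2252

After 'flag': normaliser = 0.35·0.1500 + 0.3·0.3000 + 0.35·0.5500; P(supplier A) ≈ 0.1567, P(supplier B) ≈ 0.2687, P(supplier C) ≈ 0.5746
After 'flag': normaliser = 0.35·0.1567 + 0.3·0.2687 + 0.35·0.5746; P(supplier A) ≈ 0.1630, P(supplier B) ≈ 0.2395, P(supplier C) ≈ 0.5976
After 'flag': normaliser = 0.35·0.1630 + 0.3·0.2395 + 0.35·0.5976; P(supplier A) ≈ 0.1687, P(supplier B) ≈ 0.2125, P(supplier C) ≈ 0.6187
After 'pass': normaliser = 0.65·0.1687 + 0.7·0.2125 + 0.65·0.6187; P(supplier A) ≈ 0.1660, P(supplier B) ≈ 0.2252, P(supplier C) ≈ 0.6088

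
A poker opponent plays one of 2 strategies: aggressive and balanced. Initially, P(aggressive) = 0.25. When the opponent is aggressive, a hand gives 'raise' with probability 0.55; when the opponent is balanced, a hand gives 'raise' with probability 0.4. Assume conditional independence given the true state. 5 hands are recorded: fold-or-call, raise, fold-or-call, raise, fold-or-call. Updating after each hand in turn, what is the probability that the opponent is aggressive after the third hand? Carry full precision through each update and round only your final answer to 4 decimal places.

0.2050

After 'fold-or-call': P(aggressive) = 0.45·0.2500 / (0.45·0.2500 + 0.6·0.7500) ≈ 0.2000
After 'raise': P(aggressive) = 0.55·0.2000 / (0.55·0.2000 + 0.4·0.8000) ≈ 0.2558
After 'fold-or-call': P(aggressive) = 0.45·0.2558 / (0.45·0.2558 + 0.6·0.7442) ≈ 0.2050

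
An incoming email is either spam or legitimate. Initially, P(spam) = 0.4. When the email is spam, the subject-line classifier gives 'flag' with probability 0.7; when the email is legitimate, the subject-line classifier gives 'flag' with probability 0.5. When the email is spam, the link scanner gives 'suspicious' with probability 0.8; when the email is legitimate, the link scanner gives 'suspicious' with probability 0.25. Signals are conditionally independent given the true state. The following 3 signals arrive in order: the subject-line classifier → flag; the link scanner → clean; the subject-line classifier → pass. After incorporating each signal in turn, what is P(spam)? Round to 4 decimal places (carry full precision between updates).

0.1299

Each posterior becomes the prior for the next update.
After the subject-line classifier='flag': P(spam) = 0.7·0.4000 / (0.7·0.4000 + 0.5·0.6000) ≈ 0.4828
After the link scanner='clean': P(spam) = 0.2·0.4828 / (0.2·0.4828 + 0.75·0.5172) ≈ 0.1993
After the subject-line classifier='pass': P(spam) = 0.3·0.1993 / (0.3·0.1993 + 0.5·0.8007) ≈ 0.1299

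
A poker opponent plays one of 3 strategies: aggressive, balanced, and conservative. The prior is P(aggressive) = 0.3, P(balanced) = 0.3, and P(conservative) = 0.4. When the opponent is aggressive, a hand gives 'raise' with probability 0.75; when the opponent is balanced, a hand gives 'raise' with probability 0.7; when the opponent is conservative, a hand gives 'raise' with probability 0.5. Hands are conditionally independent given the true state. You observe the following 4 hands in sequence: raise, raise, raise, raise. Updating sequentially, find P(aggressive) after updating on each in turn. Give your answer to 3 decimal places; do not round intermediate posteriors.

0.495

Apply Bayes' rule sequentially, carrying P(aggressive) forward.
After 'raise': normaliser = 0.75·0.3000 + 0.7·0.3000 + 0.5·0.4000; P(aggressive) ≈ 0.3543, P(balanced) ≈ 0.3307, P(conservative) ≈ 0.3150
After 'raise': normaliser = 0.75·0.3543 + 0.7·0.3307 + 0.5·0.3150; P(aggressive) ≈ 0.4059, P(balanced) ≈ 0.3536, P(conservative) ≈ 0.2405
After 'raise': normaliser = 0.75·0.4059 + 0.7·0.3536 + 0.5·0.2405; P(aggressive) ≈ 0.4529, P(balanced) ≈ 0.3682, P(conservative) ≈ 0.1789
After 'raise': normaliser = 0.75·0.4529 + 0.7·0.3682 + 0.5·0.1789; P(aggressive) ≈ 0.4945, P(balanced) ≈ 0.3753, P(conservative) ≈ 0.1302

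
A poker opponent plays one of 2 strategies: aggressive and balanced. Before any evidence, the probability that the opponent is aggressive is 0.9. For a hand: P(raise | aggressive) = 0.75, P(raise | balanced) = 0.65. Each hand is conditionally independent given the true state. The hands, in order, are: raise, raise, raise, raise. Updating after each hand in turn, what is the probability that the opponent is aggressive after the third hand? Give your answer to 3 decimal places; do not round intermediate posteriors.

0.933

Each posterior becomes the prior for the next update.
After 'raise': P(aggressive) = 0.75·0.9000 / (0.75·0.9000 + 0.65·0.1000) ≈ 0.9122
After 'raise': P(aggressive) = 0.75·0.9122 / (0.75·0.9122 + 0.65·0.0878) ≈ 0.9230
After 'raise': P(aggressive) = 0.75·0.9230 / (0.75·0.9230 + 0.65·0.0770) ≈ 0.9325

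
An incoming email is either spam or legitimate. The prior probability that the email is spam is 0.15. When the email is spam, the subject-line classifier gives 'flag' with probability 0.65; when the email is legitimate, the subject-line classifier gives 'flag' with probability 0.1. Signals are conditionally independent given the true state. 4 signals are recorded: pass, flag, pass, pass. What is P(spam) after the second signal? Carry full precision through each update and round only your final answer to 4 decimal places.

0.3085

Each posterior becomes the prior for the next update.
After 'pass': P(spam) = 0.35·0.1500 / (0.35·0.1500 + 0.9·0.8500) ≈ 0.0642
After 'flag': P(spam) = 0.65·0.0642 / (0.65·0.0642 + 0.1·0.9358) ≈ 0.3085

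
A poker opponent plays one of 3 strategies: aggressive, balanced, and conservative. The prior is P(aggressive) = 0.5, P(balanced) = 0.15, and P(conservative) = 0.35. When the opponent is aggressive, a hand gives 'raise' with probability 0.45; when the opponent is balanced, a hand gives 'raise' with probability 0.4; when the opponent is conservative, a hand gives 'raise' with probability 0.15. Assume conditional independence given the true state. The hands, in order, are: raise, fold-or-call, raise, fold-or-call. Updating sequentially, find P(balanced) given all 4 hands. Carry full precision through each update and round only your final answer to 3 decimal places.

0.192

After 'raise': normaliser = 0.45·0.5000 + 0.4·0.1500 + 0.15·0.3500; P(aggressive) ≈ 0.6667, P(balanced) ≈ 0.1778, P(conservative) ≈ 0.1556
After 'fold-or-call': normaliser = 0.55·0.6667 + 0.6·0.1778 + 0.85·0.1556; P(aggressive) ≈ 0.6055, P(balanced) ≈ 0.1761, P(conservative) ≈ 0.2183
After 'raise': normaliser = 0.45·0.6055 + 0.4·0.1761 + 0.15·0.2183; P(aggressive) ≈ 0.7253, P(balanced) ≈ 0.1875, P(conservative) ≈ 0.0872
After 'fold-or-call': normaliser = 0.55·0.7253 + 0.6·0.1875 + 0.85·0.0872; P(aggressive) ≈ 0.6813, P(balanced) ≈ 0.1922, P(conservative) ≈ 0.1266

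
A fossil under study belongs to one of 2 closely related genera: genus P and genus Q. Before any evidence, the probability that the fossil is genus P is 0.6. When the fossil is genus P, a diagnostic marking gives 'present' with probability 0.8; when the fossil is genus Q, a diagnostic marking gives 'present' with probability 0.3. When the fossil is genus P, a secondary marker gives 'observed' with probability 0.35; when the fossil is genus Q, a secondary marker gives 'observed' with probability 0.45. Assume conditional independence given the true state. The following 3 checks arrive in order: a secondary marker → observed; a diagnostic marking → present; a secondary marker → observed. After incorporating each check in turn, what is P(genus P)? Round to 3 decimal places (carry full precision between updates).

After a secondary marker='observed': P(genus P) = 0.35·0.6000 / (0.35·0.6000 + 0.45·0.4000) ≈ 0.5385
After a diagnostic marking='present': P(genus P) = 0.8·0.5385 / (0.8·0.5385 + 0.3·0.4615) ≈ 0.7568
After a secondary marker='observed': P(genus P) = 0.35·0.7568 / (0.35·0.7568 + 0.45·0.2432) ≈ 0.7076

0.708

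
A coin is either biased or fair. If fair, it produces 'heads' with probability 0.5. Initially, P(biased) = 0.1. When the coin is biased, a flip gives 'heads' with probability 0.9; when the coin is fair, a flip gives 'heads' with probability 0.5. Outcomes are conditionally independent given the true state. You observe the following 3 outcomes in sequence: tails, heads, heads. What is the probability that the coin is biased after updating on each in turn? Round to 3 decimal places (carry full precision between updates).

Each posterior becomes the prior for the next update.
After 'tails': P(biased) = 0.1·0.1000 / (0.1·0.1000 + 0.5·0.9000) ≈ 0.0217
After 'heads': P(biased) = 0.9·0.0217 / (0.9·0.0217 + 0.5·0.9783) ≈ 0.0385
After 'heads': P(biased) = 0.9·0.0385 / (0.9·0.0385 + 0.5·0.9615) ≈ 0.0672

0.067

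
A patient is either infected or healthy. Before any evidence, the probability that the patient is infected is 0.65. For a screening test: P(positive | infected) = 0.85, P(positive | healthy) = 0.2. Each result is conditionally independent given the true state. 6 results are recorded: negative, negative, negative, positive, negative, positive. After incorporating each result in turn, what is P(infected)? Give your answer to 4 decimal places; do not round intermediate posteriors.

After 'negative': P(infected) = 0.15·0.6500 / (0.15·0.6500 + 0.8·0.3500) ≈ 0.2583
After 'negative': P(infected) = 0.15·0.2583 / (0.15·0.2583 + 0.8·0.7417) ≈ 0.0613
After 'negative': P(infected) = 0.15·0.0613 / (0.15·0.0613 + 0.8·0.9387) ≈ 0.0121
After 'positive': P(infected) = 0.85·0.0121 / (0.85·0.0121 + 0.2·0.9879) ≈ 0.0495
After 'negative': P(infected) = 0.15·0.0495 / (0.15·0.0495 + 0.8·0.9505) ≈ 0.0097
After 'positive': P(infected) = 0.85·0.0097 / (0.85·0.0097 + 0.2·0.9903) ≈ 0.0398

0.0398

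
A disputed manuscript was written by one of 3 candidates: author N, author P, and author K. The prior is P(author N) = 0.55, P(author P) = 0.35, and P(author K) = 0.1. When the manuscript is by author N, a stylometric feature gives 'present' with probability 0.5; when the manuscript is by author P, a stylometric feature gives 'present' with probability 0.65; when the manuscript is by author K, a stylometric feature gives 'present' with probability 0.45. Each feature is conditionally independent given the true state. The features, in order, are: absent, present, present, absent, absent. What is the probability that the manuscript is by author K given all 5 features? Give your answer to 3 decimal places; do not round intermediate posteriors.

0.125

After 'absent': normaliser = 0.5·0.5500 + 0.35·0.3500 + 0.55·0.1000; P(author N) ≈ 0.6077, P(author P) ≈ 0.2707, P(author K) ≈ 0.1215
After 'present': normaliser = 0.5·0.6077 + 0.65·0.2707 + 0.45·0.1215; P(author N) ≈ 0.5685, P(author P) ≈ 0.3292, P(author K) ≈ 0.1023
After 'present': normaliser = 0.5·0.5685 + 0.65·0.3292 + 0.45·0.1023; P(author N) ≈ 0.5222, P(author P) ≈ 0.3932, P(author K) ≈ 0.0846
After 'absent': normaliser = 0.5·0.5222 + 0.35·0.3932 + 0.55·0.0846; P(author N) ≈ 0.5865, P(author P) ≈ 0.3090, P(author K) ≈ 0.1045
After 'absent': normaliser = 0.5·0.5865 + 0.35·0.3090 + 0.55·0.1045; P(author N) ≈ 0.6390, P(author P) ≈ 0.2357, P(author K) ≈ 0.1253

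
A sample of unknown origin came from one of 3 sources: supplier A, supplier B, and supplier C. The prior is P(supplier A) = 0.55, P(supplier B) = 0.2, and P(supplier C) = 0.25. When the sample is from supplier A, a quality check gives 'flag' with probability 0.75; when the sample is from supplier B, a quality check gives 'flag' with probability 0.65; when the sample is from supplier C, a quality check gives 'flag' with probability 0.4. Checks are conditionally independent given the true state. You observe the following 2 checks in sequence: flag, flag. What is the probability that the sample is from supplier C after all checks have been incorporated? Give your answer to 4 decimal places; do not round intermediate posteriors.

0.0922

Each posterior becomes the prior for the next update.
After 'flag': normaliser = 0.75·0.5500 + 0.65·0.2000 + 0.4·0.2500; P(supplier A) ≈ 0.6420, P(supplier B) ≈ 0.2023, P(supplier C) ≈ 0.1556
After 'flag': normaliser = 0.75·0.6420 + 0.65·0.2023 + 0.4·0.1556; P(supplier A) ≈ 0.7131, P(supplier B) ≈ 0.1948, P(supplier C) ≈ 0.0922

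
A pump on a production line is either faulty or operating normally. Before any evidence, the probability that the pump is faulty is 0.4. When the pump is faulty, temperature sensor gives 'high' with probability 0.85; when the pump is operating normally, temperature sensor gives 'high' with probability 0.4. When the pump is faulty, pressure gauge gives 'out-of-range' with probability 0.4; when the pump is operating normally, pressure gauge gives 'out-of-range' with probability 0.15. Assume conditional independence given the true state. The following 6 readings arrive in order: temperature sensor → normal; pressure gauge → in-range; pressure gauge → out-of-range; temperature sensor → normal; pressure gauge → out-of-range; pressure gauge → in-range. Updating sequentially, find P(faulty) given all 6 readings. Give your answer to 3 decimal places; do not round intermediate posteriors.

After temperature sensor='normal': P(faulty) = 0.15·0.4000 / (0.15·0.4000 + 0.6·0.6000) ≈ 0.1429
After pressure gauge='in-range': P(faulty) = 0.6·0.1429 / (0.6·0.1429 + 0.85·0.8571) ≈ 0.1053
After pressure gauge='out-of-range': P(faulty) = 0.4·0.1053 / (0.4·0.1053 + 0.15·0.8947) ≈ 0.2388
After temperature sensor='normal': P(faulty) = 0.15·0.2388 / (0.15·0.2388 + 0.6·0.7612) ≈ 0.0727
After pressure gauge='out-of-range': P(faulty) = 0.4·0.0727 / (0.4·0.0727 + 0.15·0.9273) ≈ 0.1730
After pressure gauge='in-range': P(faulty) = 0.6·0.1730 / (0.6·0.1730 + 0.85·0.8270) ≈ 0.1286

0.129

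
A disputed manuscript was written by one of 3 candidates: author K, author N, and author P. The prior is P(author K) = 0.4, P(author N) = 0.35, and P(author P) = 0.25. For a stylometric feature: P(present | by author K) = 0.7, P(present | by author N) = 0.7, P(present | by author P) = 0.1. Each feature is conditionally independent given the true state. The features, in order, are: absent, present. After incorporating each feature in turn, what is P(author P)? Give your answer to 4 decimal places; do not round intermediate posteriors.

0.1250

After 'absent': normaliser = 0.3·0.4000 + 0.3·0.3500 + 0.9·0.2500; P(author K) ≈ 0.2667, P(author N) ≈ 0.2333, P(author P) ≈ 0.5000
After 'present': normaliser = 0.7·0.2667 + 0.7·0.2333 + 0.1·0.5000; P(author K) ≈ 0.4667, P(author N) ≈ 0.4083, P(author P) ≈ 0.1250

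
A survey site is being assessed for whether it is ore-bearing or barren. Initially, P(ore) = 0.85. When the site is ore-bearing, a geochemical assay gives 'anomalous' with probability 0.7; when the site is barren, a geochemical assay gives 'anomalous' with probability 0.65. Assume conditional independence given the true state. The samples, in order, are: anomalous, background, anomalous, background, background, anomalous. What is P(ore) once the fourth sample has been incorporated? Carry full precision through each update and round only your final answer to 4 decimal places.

0.8284

Apply Bayes' rule sequentially, carrying P(ore) forward.
After 'anomalous': P(ore) = 0.7·0.8500 / (0.7·0.8500 + 0.65·0.1500) ≈ 0.8592
After 'background': P(ore) = 0.3·0.8592 / (0.3·0.8592 + 0.35·0.1408) ≈ 0.8395
After 'anomalous': P(ore) = 0.7·0.8395 / (0.7·0.8395 + 0.65·0.1605) ≈ 0.8492
After 'background': P(ore) = 0.3·0.8492 / (0.3·0.8492 + 0.35·0.1508) ≈ 0.8284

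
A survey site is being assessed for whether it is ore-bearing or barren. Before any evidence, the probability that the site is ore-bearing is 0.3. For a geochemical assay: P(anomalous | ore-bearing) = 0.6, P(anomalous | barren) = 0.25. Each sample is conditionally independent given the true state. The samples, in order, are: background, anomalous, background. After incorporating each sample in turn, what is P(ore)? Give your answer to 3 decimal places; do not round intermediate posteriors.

0.226

After 'background': P(ore) = 0.4·0.3000 / (0.4·0.3000 + 0.75·0.7000) ≈ 0.1860
After 'anomalous': P(ore) = 0.6·0.1860 / (0.6·0.1860 + 0.25·0.8140) ≈ 0.3542
After 'background': P(ore) = 0.4·0.3542 / (0.4·0.3542 + 0.75·0.6458) ≈ 0.2263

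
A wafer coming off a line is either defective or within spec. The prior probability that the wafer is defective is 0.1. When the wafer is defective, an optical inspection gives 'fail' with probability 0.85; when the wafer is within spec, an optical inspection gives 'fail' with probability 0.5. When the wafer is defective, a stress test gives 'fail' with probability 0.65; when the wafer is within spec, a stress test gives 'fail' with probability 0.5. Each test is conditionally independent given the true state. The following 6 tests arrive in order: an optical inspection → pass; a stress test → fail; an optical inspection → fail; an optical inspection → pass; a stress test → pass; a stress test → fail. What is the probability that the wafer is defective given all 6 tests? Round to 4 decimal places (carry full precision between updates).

0.0197

After an optical inspection='pass': P(defective) = 0.15·0.1000 / (0.15·0.1000 + 0.5·0.9000) ≈ 0.0323
After a stress test='fail': P(defective) = 0.65·0.0323 / (0.65·0.0323 + 0.5·0.9677) ≈ 0.0415
After an optical inspection='fail': P(defective) = 0.85·0.0415 / (0.85·0.0415 + 0.5·0.9585) ≈ 0.0686
After an optical inspection='pass': P(defective) = 0.15·0.0686 / (0.15·0.0686 + 0.5·0.9314) ≈ 0.0216
After a stress test='pass': P(defective) = 0.35·0.0216 / (0.35·0.0216 + 0.5·0.9784) ≈ 0.0152
After a stress test='fail': P(defective) = 0.65·0.0152 / (0.65·0.0152 + 0.5·0.9848) ≈ 0.0197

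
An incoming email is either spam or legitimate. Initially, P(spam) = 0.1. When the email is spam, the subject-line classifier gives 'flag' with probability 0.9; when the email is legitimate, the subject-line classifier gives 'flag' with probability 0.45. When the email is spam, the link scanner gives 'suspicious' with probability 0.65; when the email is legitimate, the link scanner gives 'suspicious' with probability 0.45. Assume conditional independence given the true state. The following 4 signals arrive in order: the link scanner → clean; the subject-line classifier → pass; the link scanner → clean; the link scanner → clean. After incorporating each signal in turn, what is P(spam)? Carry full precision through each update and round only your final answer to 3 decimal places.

After the link scanner='clean': P(spam) = 0.35·0.1000 / (0.35·0.1000 + 0.55·0.9000) ≈ 0.0660
After the subject-line classifier='pass': P(spam) = 0.1·0.0660 / (0.1·0.0660 + 0.55·0.9340) ≈ 0.0127
After the link scanner='clean': P(spam) = 0.35·0.0127 / (0.35·0.0127 + 0.55·0.9873) ≈ 0.0081
After the link scanner='clean': P(spam) = 0.35·0.0081 / (0.35·0.0081 + 0.55·0.9919) ≈ 0.0052

0.005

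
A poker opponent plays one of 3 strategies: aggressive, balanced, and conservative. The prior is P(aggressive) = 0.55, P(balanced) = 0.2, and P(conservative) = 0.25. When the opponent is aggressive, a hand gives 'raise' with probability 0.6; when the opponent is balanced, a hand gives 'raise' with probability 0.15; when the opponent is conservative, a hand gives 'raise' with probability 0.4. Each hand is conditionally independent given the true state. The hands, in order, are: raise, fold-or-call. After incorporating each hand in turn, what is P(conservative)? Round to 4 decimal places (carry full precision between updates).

0.2759

After 'raise': normaliser = 0.6·0.5500 + 0.15·0.2000 + 0.4·0.2500; P(aggressive) ≈ 0.7174, P(balanced) ≈ 0.0652, P(conservative) ≈ 0.2174
After 'fold-or-call': normaliser = 0.4·0.7174 + 0.85·0.0652 + 0.6·0.2174; P(aggressive) ≈ 0.6069, P(balanced) ≈ 0.1172, P(conservative) ≈ 0.2759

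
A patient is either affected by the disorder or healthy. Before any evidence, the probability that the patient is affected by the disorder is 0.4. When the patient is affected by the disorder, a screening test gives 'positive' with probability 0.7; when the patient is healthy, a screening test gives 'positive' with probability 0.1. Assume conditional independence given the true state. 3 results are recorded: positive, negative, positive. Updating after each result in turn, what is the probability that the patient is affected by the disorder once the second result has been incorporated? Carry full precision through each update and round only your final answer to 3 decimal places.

Apply Bayes' rule sequentially, carrying P(affected) forward.
After 'positive': P(affected) = 0.7·0.4000 / (0.7·0.4000 + 0.1·0.6000) ≈ 0.8235
After 'negative': P(affected) = 0.3·0.8235 / (0.3·0.8235 + 0.9·0.1765) ≈ 0.6087

0.609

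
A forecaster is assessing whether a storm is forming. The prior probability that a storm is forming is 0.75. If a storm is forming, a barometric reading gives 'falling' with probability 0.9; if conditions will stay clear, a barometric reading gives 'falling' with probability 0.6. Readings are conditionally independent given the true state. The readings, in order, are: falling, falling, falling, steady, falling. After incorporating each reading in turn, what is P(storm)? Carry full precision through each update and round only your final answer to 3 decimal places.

0.792

Each posterior becomes the prior for the next update.
After 'falling': P(storm) = 0.9·0.7500 / (0.9·0.7500 + 0.6·0.2500) ≈ 0.8182
After 'falling': P(storm) = 0.9·0.8182 / (0.9·0.8182 + 0.6·0.1818) ≈ 0.8710
After 'falling': P(storm) = 0.9·0.8710 / (0.9·0.8710 + 0.6·0.1290) ≈ 0.9101
After 'steady': P(storm) = 0.1·0.9101 / (0.1·0.9101 + 0.4·0.0899) ≈ 0.7168
After 'falling': P(storm) = 0.9·0.7168 / (0.9·0.7168 + 0.6·0.2832) ≈ 0.7915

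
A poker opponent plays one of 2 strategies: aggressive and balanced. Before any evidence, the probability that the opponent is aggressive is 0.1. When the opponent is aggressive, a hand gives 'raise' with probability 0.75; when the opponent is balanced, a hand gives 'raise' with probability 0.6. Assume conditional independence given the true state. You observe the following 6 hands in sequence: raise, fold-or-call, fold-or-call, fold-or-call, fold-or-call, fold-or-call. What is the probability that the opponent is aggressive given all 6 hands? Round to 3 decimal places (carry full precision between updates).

0.013

Each posterior becomes the prior for the next update.
After 'raise': P(aggressive) = 0.75·0.1000 / (0.75·0.1000 + 0.6·0.9000) ≈ 0.1220
After 'fold-or-call': P(aggressive) = 0.25·0.1220 / (0.25·0.1220 + 0.4·0.8780) ≈ 0.0799
After 'fold-or-call': P(aggressive) = 0.25·0.0799 / (0.25·0.0799 + 0.4·0.9201) ≈ 0.0515
After 'fold-or-call': P(aggressive) = 0.25·0.0515 / (0.25·0.0515 + 0.4·0.9485) ≈ 0.0328
After 'fold-or-call': P(aggressive) = 0.25·0.0328 / (0.25·0.0328 + 0.4·0.9672) ≈ 0.0208
After 'fold-or-call': P(aggressive) = 0.25·0.0208 / (0.25·0.0208 + 0.4·0.9792) ≈ 0.0131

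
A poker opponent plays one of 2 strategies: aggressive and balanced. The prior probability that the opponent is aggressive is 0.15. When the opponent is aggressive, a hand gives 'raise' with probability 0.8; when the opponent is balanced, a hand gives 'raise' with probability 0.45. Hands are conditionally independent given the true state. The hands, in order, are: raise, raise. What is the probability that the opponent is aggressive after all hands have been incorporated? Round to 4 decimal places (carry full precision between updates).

Each posterior becomes the prior for the next update.
After 'raise': P(aggressive) = 0.8·0.1500 / (0.8·0.1500 + 0.45·0.8500) ≈ 0.2388
After 'raise': P(aggressive) = 0.8·0.2388 / (0.8·0.2388 + 0.45·0.7612) ≈ 0.3580

0.3580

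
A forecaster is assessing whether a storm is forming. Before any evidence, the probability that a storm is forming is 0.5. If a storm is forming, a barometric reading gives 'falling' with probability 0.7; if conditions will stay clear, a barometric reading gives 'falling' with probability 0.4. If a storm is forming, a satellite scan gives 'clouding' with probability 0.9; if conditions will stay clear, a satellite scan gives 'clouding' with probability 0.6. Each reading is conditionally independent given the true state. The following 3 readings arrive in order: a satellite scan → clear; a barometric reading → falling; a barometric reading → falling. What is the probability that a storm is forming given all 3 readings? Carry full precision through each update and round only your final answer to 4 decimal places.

Each posterior becomes the prior for the next update.
After a satellite scan='clear': P(storm) = 0.1·0.5000 / (0.1·0.5000 + 0.4·0.5000) ≈ 0.2000
After a barometric reading='falling': P(storm) = 0.7·0.2000 / (0.7·0.2000 + 0.4·0.8000) ≈ 0.3043
After a barometric reading='falling': P(storm) = 0.7·0.3043 / (0.7·0.3043 + 0.4·0.6957) ≈ 0.4336

0.4336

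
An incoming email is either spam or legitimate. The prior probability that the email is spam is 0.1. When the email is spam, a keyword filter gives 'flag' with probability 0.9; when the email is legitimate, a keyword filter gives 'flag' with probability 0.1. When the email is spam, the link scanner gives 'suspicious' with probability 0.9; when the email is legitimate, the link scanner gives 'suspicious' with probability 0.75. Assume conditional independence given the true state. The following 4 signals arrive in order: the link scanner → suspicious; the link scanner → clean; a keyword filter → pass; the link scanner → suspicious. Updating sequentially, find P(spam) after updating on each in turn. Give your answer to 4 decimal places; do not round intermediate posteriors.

0.0071

Each posterior becomes the prior for the next update.
After the link scanner='suspicious': P(spam) = 0.9·0.1000 / (0.9·0.1000 + 0.75·0.9000) ≈ 0.1176
After the link scanner='clean': P(spam) = 0.1·0.1176 / (0.1·0.1176 + 0.25·0.8824) ≈ 0.0506
After a keyword filter='pass': P(spam) = 0.1·0.0506 / (0.1·0.0506 + 0.9·0.9494) ≈ 0.0059
After the link scanner='suspicious': P(spam) = 0.9·0.0059 / (0.9·0.0059 + 0.75·0.9941) ≈ 0.0071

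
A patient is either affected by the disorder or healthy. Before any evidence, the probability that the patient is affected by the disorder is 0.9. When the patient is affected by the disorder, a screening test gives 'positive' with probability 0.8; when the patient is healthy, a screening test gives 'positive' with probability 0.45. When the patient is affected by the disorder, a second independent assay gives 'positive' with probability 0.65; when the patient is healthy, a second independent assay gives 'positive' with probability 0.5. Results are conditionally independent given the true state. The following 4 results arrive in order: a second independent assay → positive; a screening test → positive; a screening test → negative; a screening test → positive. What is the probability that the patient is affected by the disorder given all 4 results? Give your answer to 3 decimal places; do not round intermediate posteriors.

0.931

After a second independent assay='positive': P(affected) = 0.65·0.9000 / (0.65·0.9000 + 0.5·0.1000) ≈ 0.9213
After a screening test='positive': P(affected) = 0.8·0.9213 / (0.8·0.9213 + 0.45·0.0787) ≈ 0.9541
After a screening test='negative': P(affected) = 0.2·0.9541 / (0.2·0.9541 + 0.55·0.0459) ≈ 0.8832
After a screening test='positive': P(affected) = 0.8·0.8832 / (0.8·0.8832 + 0.45·0.1168) ≈ 0.9308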